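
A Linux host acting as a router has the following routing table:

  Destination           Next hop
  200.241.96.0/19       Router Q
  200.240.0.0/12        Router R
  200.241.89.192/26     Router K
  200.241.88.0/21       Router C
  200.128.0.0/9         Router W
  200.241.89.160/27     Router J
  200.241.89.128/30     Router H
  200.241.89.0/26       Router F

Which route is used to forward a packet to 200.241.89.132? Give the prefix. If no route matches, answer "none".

Entries matching 200.241.89.132:
  200.128.0.0/9 (200.128.0.0 - 200.255.255.255)
  200.240.0.0/12 (200.240.0.0 - 200.255.255.255)
  200.241.88.0/21 (200.241.88.0 - 200.241.95.255)
Most specific is 200.241.88.0/21.

200.241.88.0/21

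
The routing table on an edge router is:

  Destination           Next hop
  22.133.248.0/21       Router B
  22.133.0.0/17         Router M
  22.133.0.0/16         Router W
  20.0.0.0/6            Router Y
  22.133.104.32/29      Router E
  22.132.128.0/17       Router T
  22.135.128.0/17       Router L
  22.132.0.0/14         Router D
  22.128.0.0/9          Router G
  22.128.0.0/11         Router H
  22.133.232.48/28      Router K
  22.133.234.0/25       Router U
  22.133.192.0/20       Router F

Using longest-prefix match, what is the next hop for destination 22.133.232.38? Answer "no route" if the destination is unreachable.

Routes whose prefix contains 22.133.232.38:
  20.0.0.0/6 (20.0.0.0 - 23.255.255.255) -> Router Y
  22.128.0.0/9 (22.128.0.0 - 22.255.255.255) -> Router G
  22.128.0.0/11 (22.128.0.0 - 22.159.255.255) -> Router H
  22.132.0.0/14 (22.132.0.0 - 22.135.255.255) -> Router D
  22.133.0.0/16 (22.133.0.0 - 22.133.255.255) -> Router W
More-specific entries that do NOT match:
  22.133.104.32/29 (22.133.104.32 - 22.133.104.39) does not contain 22.133.232.38
  22.133.232.48/28 (22.133.232.48 - 22.133.232.63) does not contain 22.133.232.38
  22.133.234.0/25 (22.133.234.0 - 22.133.234.127) does not contain 22.133.232.38
  22.133.248.0/21 (22.133.248.0 - 22.133.255.255) does not contain 22.133.232.38
  22.133.192.0/20 (22.133.192.0 - 22.133.207.255) does not contain 22.133.232.38
  22.133.0.0/17 (22.133.0.0 - 22.133.127.255) does not contain 22.133.232.38
  22.132.128.0/17 (22.132.128.0 - 22.132.255.255) does not contain 22.133.232.38
  22.135.128.0/17 (22.135.128.0 - 22.135.255.255) does not contain 22.133.232.38
Longest matching prefix is /16 -> next hop Router W.

Router W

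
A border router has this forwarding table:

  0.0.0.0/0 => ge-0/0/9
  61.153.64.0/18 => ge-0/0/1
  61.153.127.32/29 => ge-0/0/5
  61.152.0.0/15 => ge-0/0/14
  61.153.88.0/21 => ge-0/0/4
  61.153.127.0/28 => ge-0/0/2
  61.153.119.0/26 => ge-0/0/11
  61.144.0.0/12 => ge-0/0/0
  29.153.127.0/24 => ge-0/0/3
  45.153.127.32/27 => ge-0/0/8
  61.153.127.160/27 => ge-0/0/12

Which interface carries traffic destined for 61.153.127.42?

ge-0/0/1

Routes whose prefix contains 61.153.127.42:
  0.0.0.0/0 (default, matches everything) -> ge-0/0/9
  61.144.0.0/12 (61.144.0.0 - 61.159.255.255) -> ge-0/0/0
  61.152.0.0/15 (61.152.0.0 - 61.153.255.255) -> ge-0/0/14
  61.153.64.0/18 (61.153.64.0 - 61.153.127.255) -> ge-0/0/1
More-specific entries that do NOT match:
  61.153.127.32/29 (61.153.127.32 - 61.153.127.39) does not contain 61.153.127.42
  61.153.127.0/28 (61.153.127.0 - 61.153.127.15) does not contain 61.153.127.42
  45.153.127.32/27 (45.153.127.32 - 45.153.127.63) does not contain 61.153.127.42
  61.153.127.160/27 (61.153.127.160 - 61.153.127.191) does not contain 61.153.127.42
  61.153.119.0/26 (61.153.119.0 - 61.153.119.63) does not contain 61.153.127.42
  29.153.127.0/24 (29.153.127.0 - 29.153.127.255) does not contain 61.153.127.42
  61.153.88.0/21 (61.153.88.0 - 61.153.95.255) does not contain 61.153.127.42
Longest matching prefix is /18 -> interface ge-0/0/1.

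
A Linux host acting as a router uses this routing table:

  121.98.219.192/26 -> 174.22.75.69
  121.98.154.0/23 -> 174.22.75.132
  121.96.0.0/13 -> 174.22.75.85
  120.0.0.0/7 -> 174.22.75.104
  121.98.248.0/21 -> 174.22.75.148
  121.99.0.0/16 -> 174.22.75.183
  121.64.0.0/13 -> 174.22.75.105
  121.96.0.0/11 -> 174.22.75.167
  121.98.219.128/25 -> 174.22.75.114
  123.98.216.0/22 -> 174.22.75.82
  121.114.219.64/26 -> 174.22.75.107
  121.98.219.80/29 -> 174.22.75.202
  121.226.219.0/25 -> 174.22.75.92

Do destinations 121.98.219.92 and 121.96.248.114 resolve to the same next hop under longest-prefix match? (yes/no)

121.98.219.92: longest match 121.96.0.0/13 -> 174.22.75.85
121.96.248.114: longest match 121.96.0.0/13 -> 174.22.75.85

yes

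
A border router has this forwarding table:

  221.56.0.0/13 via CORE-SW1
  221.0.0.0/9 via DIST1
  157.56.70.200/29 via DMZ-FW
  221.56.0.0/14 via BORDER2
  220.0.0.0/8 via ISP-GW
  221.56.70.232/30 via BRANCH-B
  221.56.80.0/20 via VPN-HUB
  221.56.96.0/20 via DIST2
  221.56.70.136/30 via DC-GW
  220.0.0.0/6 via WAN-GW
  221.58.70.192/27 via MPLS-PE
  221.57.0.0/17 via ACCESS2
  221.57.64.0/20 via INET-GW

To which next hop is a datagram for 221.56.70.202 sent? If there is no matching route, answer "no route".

BORDER2

Routes whose prefix contains 221.56.70.202:
  220.0.0.0/6 (220.0.0.0 - 223.255.255.255) -> WAN-GW
  221.0.0.0/9 (221.0.0.0 - 221.127.255.255) -> DIST1
  221.56.0.0/13 (221.56.0.0 - 221.63.255.255) -> CORE-SW1
  221.56.0.0/14 (221.56.0.0 - 221.59.255.255) -> BORDER2
More-specific entries that do NOT match:
  221.56.70.232/30 (221.56.70.232 - 221.56.70.235) does not contain 221.56.70.202
  221.56.70.136/30 (221.56.70.136 - 221.56.70.139) does not contain 221.56.70.202
  157.56.70.200/29 (157.56.70.200 - 157.56.70.207) does not contain 221.56.70.202
  221.58.70.192/27 (221.58.70.192 - 221.58.70.223) does not contain 221.56.70.202
  221.56.80.0/20 (221.56.80.0 - 221.56.95.255) does not contain 221.56.70.202
  221.56.96.0/20 (221.56.96.0 - 221.56.111.255) does not contain 221.56.70.202
  221.57.64.0/20 (221.57.64.0 - 221.57.79.255) does not contain 221.56.70.202
  221.57.0.0/17 (221.57.0.0 - 221.57.127.255) does not contain 221.56.70.202
Longest matching prefix is /14 -> next hop BORDER2.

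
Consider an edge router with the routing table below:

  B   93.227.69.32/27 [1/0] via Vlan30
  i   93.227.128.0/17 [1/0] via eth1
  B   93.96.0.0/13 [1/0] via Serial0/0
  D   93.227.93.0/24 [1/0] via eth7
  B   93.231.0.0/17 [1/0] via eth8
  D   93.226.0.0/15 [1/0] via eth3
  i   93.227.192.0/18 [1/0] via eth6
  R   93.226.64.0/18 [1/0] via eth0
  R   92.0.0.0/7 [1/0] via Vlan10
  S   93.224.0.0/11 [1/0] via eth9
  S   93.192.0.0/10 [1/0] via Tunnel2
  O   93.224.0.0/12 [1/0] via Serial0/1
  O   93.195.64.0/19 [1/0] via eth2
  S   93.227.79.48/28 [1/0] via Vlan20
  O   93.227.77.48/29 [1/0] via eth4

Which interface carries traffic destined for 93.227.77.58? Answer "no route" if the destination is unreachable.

eth3

Routes whose prefix contains 93.227.77.58:
  92.0.0.0/7 (92.0.0.0 - 93.255.255.255) -> Vlan10
  93.192.0.0/10 (93.192.0.0 - 93.255.255.255) -> Tunnel2
  93.224.0.0/11 (93.224.0.0 - 93.255.255.255) -> eth9
  93.224.0.0/12 (93.224.0.0 - 93.239.255.255) -> Serial0/1
  93.226.0.0/15 (93.226.0.0 - 93.227.255.255) -> eth3
More-specific entries that do NOT match:
  93.227.77.48/29 (93.227.77.48 - 93.227.77.55) does not contain 93.227.77.58
  93.227.79.48/28 (93.227.79.48 - 93.227.79.63) does not contain 93.227.77.58
  93.227.69.32/27 (93.227.69.32 - 93.227.69.63) does not contain 93.227.77.58
  93.227.93.0/24 (93.227.93.0 - 93.227.93.255) does not contain 93.227.77.58
  93.195.64.0/19 (93.195.64.0 - 93.195.95.255) does not contain 93.227.77.58
  93.227.192.0/18 (93.227.192.0 - 93.227.255.255) does not contain 93.227.77.58
  93.226.64.0/18 (93.226.64.0 - 93.226.127.255) does not contain 93.227.77.58
  93.227.128.0/17 (93.227.128.0 - 93.227.255.255) does not contain 93.227.77.58
  93.231.0.0/17 (93.231.0.0 - 93.231.127.255) does not contain 93.227.77.58
Longest matching prefix is /15 -> interface eth3.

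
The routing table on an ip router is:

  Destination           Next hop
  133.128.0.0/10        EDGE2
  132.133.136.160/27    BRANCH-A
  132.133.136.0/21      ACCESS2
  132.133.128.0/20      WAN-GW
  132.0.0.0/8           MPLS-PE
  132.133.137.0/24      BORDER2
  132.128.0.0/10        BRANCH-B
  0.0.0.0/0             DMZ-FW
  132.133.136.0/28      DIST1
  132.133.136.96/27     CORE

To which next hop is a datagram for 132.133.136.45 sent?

ACCESS2

Routes whose prefix contains 132.133.136.45:
  0.0.0.0/0 (default, matches everything) -> DMZ-FW
  132.0.0.0/8 (132.0.0.0 - 132.255.255.255) -> MPLS-PE
  132.128.0.0/10 (132.128.0.0 - 132.191.255.255) -> BRANCH-B
  132.133.128.0/20 (132.133.128.0 - 132.133.143.255) -> WAN-GW
  132.133.136.0/21 (132.133.136.0 - 132.133.143.255) -> ACCESS2
More-specific entries that do NOT match:
  132.133.136.0/28 (132.133.136.0 - 132.133.136.15) does not contain 132.133.136.45
  132.133.136.160/27 (132.133.136.160 - 132.133.136.191) does not contain 132.133.136.45
  132.133.136.96/27 (132.133.136.96 - 132.133.136.127) does not contain 132.133.136.45
  132.133.137.0/24 (132.133.137.0 - 132.133.137.255) does not contain 132.133.136.45
Longest matching prefix is /21 -> next hop ACCESS2.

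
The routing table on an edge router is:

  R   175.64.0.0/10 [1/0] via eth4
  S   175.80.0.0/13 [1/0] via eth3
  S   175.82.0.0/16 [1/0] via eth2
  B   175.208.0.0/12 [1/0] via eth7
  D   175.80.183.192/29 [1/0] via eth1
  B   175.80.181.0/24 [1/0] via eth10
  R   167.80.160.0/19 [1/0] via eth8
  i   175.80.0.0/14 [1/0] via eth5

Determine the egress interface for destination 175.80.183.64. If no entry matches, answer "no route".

Routes whose prefix contains 175.80.183.64:
  175.64.0.0/10 (175.64.0.0 - 175.127.255.255) -> eth4
  175.80.0.0/13 (175.80.0.0 - 175.87.255.255) -> eth3
  175.80.0.0/14 (175.80.0.0 - 175.83.255.255) -> eth5
More-specific entries that do NOT match:
  175.80.183.192/29 (175.80.183.192 - 175.80.183.199) does not contain 175.80.183.64
  175.80.181.0/24 (175.80.181.0 - 175.80.181.255) does not contain 175.80.183.64
  167.80.160.0/19 (167.80.160.0 - 167.80.191.255) does not contain 175.80.183.64
  175.82.0.0/16 (175.82.0.0 - 175.82.255.255) does not contain 175.80.183.64
Longest matching prefix is /14 -> interface eth5.

eth5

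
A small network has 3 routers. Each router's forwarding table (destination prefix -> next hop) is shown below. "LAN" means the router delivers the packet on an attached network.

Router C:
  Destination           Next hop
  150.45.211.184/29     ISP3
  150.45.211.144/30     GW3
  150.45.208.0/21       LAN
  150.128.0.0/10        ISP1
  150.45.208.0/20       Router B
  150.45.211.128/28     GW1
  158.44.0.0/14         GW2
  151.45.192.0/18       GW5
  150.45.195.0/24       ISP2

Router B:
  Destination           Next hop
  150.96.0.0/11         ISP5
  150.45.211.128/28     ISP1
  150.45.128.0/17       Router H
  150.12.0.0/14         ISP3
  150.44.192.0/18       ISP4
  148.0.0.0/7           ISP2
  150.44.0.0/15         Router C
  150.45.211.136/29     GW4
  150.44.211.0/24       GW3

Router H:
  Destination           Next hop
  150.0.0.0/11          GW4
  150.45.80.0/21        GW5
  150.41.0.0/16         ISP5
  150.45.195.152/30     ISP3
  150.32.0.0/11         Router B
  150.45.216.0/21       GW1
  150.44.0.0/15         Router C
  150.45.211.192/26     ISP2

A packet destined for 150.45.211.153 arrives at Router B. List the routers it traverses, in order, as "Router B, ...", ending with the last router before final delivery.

At Router B: longest match for 150.45.211.153 is 150.45.128.0/17 -> Router H
At Router H: longest match for 150.45.211.153 is 150.44.0.0/15 -> Router C
At Router C: longest match for 150.45.211.153 is 150.45.208.0/21 -> LAN

Router B, Router H, Router C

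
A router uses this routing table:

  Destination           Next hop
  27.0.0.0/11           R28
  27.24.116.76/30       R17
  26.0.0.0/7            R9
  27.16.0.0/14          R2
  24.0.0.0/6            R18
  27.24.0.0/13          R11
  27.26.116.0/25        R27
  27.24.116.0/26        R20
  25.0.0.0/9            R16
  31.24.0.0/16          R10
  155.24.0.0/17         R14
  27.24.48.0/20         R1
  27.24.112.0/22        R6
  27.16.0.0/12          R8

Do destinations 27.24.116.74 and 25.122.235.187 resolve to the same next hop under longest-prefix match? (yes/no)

27.24.116.74: longest match 27.24.0.0/13 -> R11
25.122.235.187: longest match 25.0.0.0/9 -> R16

no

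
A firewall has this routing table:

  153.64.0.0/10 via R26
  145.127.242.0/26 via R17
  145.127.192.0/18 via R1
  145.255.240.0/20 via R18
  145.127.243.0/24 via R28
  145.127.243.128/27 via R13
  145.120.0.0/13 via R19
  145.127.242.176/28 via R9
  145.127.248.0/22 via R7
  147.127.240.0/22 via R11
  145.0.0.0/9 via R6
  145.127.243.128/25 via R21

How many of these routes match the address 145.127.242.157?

Prefixes containing 145.127.242.157:
  145.0.0.0/9 (145.0.0.0 - 145.127.255.255)
  145.120.0.0/13 (145.120.0.0 - 145.127.255.255)
  145.127.192.0/18 (145.127.192.0 - 145.127.255.255)
Total matching entries: 3.

3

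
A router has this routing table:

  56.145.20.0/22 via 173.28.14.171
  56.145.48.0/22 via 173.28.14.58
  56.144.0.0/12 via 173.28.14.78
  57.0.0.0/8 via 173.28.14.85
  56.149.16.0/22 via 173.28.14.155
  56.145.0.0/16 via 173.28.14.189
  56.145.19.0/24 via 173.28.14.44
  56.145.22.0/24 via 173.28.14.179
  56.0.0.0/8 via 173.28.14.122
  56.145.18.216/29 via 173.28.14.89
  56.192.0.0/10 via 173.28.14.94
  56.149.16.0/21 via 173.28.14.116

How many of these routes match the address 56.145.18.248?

3

Prefixes containing 56.145.18.248:
  56.0.0.0/8 (56.0.0.0 - 56.255.255.255)
  56.144.0.0/12 (56.144.0.0 - 56.159.255.255)
  56.145.0.0/16 (56.145.0.0 - 56.145.255.255)
Total matching entries: 3.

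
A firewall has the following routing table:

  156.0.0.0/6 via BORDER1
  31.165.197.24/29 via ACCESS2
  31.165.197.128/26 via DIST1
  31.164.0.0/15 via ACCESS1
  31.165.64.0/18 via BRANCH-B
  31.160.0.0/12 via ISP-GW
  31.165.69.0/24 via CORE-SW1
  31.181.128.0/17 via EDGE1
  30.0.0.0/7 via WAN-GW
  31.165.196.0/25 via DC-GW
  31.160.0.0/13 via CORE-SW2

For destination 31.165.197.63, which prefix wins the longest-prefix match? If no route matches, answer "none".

31.164.0.0/15

Entries matching 31.165.197.63:
  30.0.0.0/7 (30.0.0.0 - 31.255.255.255)
  31.160.0.0/12 (31.160.0.0 - 31.175.255.255)
  31.160.0.0/13 (31.160.0.0 - 31.167.255.255)
  31.164.0.0/15 (31.164.0.0 - 31.165.255.255)
Most specific is 31.164.0.0/15.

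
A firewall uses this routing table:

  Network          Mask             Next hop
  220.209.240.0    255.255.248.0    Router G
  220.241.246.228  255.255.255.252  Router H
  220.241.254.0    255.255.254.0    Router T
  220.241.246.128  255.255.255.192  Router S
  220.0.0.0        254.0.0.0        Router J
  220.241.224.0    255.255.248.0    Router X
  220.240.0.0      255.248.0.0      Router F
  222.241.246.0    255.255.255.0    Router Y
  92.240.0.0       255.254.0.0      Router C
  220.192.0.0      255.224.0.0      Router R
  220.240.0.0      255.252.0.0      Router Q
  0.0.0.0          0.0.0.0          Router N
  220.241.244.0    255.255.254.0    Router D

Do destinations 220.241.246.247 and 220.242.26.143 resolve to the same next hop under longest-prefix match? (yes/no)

220.241.246.247: longest match 220.240.0.0/14 -> Router Q
220.242.26.143: longest match 220.240.0.0/14 -> Router Q

yes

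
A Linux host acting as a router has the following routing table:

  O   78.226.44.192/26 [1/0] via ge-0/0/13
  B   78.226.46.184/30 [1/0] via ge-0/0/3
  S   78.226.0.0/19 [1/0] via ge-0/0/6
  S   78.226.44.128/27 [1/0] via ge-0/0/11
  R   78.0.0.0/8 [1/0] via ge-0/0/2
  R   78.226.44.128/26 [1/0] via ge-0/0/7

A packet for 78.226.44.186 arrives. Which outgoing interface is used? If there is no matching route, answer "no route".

ge-0/0/7

Routes whose prefix contains 78.226.44.186:
  78.0.0.0/8 (78.0.0.0 - 78.255.255.255) -> ge-0/0/2
  78.226.44.128/26 (78.226.44.128 - 78.226.44.191) -> ge-0/0/7
More-specific entries that do NOT match:
  78.226.46.184/30 (78.226.46.184 - 78.226.46.187) does not contain 78.226.44.186
  78.226.44.128/27 (78.226.44.128 - 78.226.44.159) does not contain 78.226.44.186
Longest matching prefix is /26 -> interface ge-0/0/7.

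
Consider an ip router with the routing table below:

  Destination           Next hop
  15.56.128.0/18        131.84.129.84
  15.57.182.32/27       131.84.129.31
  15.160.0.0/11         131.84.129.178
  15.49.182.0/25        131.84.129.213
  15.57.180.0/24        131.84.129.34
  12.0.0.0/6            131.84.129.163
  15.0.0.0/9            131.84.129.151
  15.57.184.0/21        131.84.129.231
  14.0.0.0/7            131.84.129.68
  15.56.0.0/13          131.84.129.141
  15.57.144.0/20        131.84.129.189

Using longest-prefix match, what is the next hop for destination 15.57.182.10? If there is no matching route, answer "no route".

131.84.129.141

Routes whose prefix contains 15.57.182.10:
  12.0.0.0/6 (12.0.0.0 - 15.255.255.255) -> 131.84.129.163
  14.0.0.0/7 (14.0.0.0 - 15.255.255.255) -> 131.84.129.68
  15.0.0.0/9 (15.0.0.0 - 15.127.255.255) -> 131.84.129.151
  15.56.0.0/13 (15.56.0.0 - 15.63.255.255) -> 131.84.129.141
More-specific entries that do NOT match:
  15.57.182.32/27 (15.57.182.32 - 15.57.182.63) does not contain 15.57.182.10
  15.49.182.0/25 (15.49.182.0 - 15.49.182.127) does not contain 15.57.182.10
  15.57.180.0/24 (15.57.180.0 - 15.57.180.255) does not contain 15.57.182.10
  15.57.184.0/21 (15.57.184.0 - 15.57.191.255) does not contain 15.57.182.10
  15.57.144.0/20 (15.57.144.0 - 15.57.159.255) does not contain 15.57.182.10
  15.56.128.0/18 (15.56.128.0 - 15.56.191.255) does not contain 15.57.182.10
Longest matching prefix is /13 -> next hop 131.84.129.141.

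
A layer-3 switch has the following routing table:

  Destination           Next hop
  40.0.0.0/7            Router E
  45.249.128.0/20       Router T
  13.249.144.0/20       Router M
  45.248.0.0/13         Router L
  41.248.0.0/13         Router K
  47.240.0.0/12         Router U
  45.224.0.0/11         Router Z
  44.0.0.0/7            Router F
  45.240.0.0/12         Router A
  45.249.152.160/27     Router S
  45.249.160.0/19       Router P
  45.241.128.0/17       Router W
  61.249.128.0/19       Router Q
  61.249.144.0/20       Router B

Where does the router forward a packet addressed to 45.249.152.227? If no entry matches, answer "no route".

Routes whose prefix contains 45.249.152.227:
  44.0.0.0/7 (44.0.0.0 - 45.255.255.255) -> Router F
  45.224.0.0/11 (45.224.0.0 - 45.255.255.255) -> Router Z
  45.240.0.0/12 (45.240.0.0 - 45.255.255.255) -> Router A
  45.248.0.0/13 (45.248.0.0 - 45.255.255.255) -> Router L
More-specific entries that do NOT match:
  45.249.152.160/27 (45.249.152.160 - 45.249.152.191) does not contain 45.249.152.227
  45.249.128.0/20 (45.249.128.0 - 45.249.143.255) does not contain 45.249.152.227
  13.249.144.0/20 (13.249.144.0 - 13.249.159.255) does not contain 45.249.152.227
  61.249.144.0/20 (61.249.144.0 - 61.249.159.255) does not contain 45.249.152.227
  45.249.160.0/19 (45.249.160.0 - 45.249.191.255) does not contain 45.249.152.227
  61.249.128.0/19 (61.249.128.0 - 61.249.159.255) does not contain 45.249.152.227
  45.241.128.0/17 (45.241.128.0 - 45.241.255.255) does not contain 45.249.152.227
Longest matching prefix is /13 -> next hop Router L.

Router L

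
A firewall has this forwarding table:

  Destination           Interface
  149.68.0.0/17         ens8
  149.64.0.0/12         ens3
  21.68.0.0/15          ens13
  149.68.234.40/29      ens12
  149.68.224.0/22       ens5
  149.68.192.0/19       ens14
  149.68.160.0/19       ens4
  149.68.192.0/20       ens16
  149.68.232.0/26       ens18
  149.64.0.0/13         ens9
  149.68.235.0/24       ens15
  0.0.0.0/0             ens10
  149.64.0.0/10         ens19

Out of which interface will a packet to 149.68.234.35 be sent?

Routes whose prefix contains 149.68.234.35:
  0.0.0.0/0 (default, matches everything) -> ens10
  149.64.0.0/10 (149.64.0.0 - 149.127.255.255) -> ens19
  149.64.0.0/12 (149.64.0.0 - 149.79.255.255) -> ens3
  149.64.0.0/13 (149.64.0.0 - 149.71.255.255) -> ens9
More-specific entries that do NOT match:
  149.68.234.40/29 (149.68.234.40 - 149.68.234.47) does not contain 149.68.234.35
  149.68.232.0/26 (149.68.232.0 - 149.68.232.63) does not contain 149.68.234.35
  149.68.235.0/24 (149.68.235.0 - 149.68.235.255) does not contain 149.68.234.35
  149.68.224.0/22 (149.68.224.0 - 149.68.227.255) does not contain 149.68.234.35
  149.68.192.0/20 (149.68.192.0 - 149.68.207.255) does not contain 149.68.234.35
  149.68.192.0/19 (149.68.192.0 - 149.68.223.255) does not contain 149.68.234.35
  149.68.160.0/19 (149.68.160.0 - 149.68.191.255) does not contain 149.68.234.35
  149.68.0.0/17 (149.68.0.0 - 149.68.127.255) does not contain 149.68.234.35
  21.68.0.0/15 (21.68.0.0 - 21.69.255.255) does not contain 149.68.234.35
Longest matching prefix is /13 -> interface ens9.

ens9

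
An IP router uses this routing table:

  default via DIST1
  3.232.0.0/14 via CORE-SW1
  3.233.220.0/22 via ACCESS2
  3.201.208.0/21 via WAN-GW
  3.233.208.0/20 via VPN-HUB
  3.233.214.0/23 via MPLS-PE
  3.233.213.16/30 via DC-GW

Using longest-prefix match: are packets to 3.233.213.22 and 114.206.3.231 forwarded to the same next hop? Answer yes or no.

no

3.233.213.22: longest match 3.233.208.0/20 -> VPN-HUB
114.206.3.231: longest match 0.0.0.0/0 -> DIST1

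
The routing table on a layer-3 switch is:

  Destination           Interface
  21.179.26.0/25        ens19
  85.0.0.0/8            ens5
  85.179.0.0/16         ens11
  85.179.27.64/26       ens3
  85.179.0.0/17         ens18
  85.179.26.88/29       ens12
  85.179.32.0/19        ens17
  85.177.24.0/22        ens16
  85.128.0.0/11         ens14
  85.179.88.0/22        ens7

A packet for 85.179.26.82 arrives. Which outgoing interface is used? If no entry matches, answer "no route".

Routes whose prefix contains 85.179.26.82:
  85.0.0.0/8 (85.0.0.0 - 85.255.255.255) -> ens5
  85.179.0.0/16 (85.179.0.0 - 85.179.255.255) -> ens11
  85.179.0.0/17 (85.179.0.0 - 85.179.127.255) -> ens18
More-specific entries that do NOT match:
  85.179.26.88/29 (85.179.26.88 - 85.179.26.95) does not contain 85.179.26.82
  85.179.27.64/26 (85.179.27.64 - 85.179.27.127) does not contain 85.179.26.82
  21.179.26.0/25 (21.179.26.0 - 21.179.26.127) does not contain 85.179.26.82
  85.177.24.0/22 (85.177.24.0 - 85.177.27.255) does not contain 85.179.26.82
  85.179.88.0/22 (85.179.88.0 - 85.179.91.255) does not contain 85.179.26.82
  85.179.32.0/19 (85.179.32.0 - 85.179.63.255) does not contain 85.179.26.82
Longest matching prefix is /17 -> interface ens18.

ens18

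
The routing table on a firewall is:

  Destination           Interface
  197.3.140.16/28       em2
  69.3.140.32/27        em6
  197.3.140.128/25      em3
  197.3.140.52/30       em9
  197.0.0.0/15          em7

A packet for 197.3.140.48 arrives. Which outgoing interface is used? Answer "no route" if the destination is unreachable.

no route

No entry's prefix contains 197.3.140.48; there is no default route.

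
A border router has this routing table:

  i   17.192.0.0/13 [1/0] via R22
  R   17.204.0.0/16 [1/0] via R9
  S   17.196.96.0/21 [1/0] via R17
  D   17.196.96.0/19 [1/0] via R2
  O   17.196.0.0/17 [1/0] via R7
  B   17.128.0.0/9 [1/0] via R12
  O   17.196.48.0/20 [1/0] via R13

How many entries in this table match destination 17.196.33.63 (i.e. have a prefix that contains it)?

3

Prefixes containing 17.196.33.63:
  17.128.0.0/9 (17.128.0.0 - 17.255.255.255)
  17.192.0.0/13 (17.192.0.0 - 17.199.255.255)
  17.196.0.0/17 (17.196.0.0 - 17.196.127.255)
Total matching entries: 3.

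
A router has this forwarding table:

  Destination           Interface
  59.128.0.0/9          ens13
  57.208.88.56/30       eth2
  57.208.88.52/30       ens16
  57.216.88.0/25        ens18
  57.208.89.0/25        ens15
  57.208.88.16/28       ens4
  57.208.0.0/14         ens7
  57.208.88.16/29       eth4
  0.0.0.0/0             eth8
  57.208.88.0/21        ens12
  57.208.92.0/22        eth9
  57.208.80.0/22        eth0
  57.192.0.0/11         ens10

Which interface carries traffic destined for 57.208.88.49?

Routes whose prefix contains 57.208.88.49:
  0.0.0.0/0 (default, matches everything) -> eth8
  57.192.0.0/11 (57.192.0.0 - 57.223.255.255) -> ens10
  57.208.0.0/14 (57.208.0.0 - 57.211.255.255) -> ens7
  57.208.88.0/21 (57.208.88.0 - 57.208.95.255) -> ens12
More-specific entries that do NOT match:
  57.208.88.56/30 (57.208.88.56 - 57.208.88.59) does not contain 57.208.88.49
  57.208.88.52/30 (57.208.88.52 - 57.208.88.55) does not contain 57.208.88.49
  57.208.88.16/29 (57.208.88.16 - 57.208.88.23) does not contain 57.208.88.49
  57.208.88.16/28 (57.208.88.16 - 57.208.88.31) does not contain 57.208.88.49
  57.216.88.0/25 (57.216.88.0 - 57.216.88.127) does not contain 57.208.88.49
  57.208.89.0/25 (57.208.89.0 - 57.208.89.127) does not contain 57.208.88.49
  57.208.92.0/22 (57.208.92.0 - 57.208.95.255) does not contain 57.208.88.49
  57.208.80.0/22 (57.208.80.0 - 57.208.83.255) does not contain 57.208.88.49
Longest matching prefix is /21 -> interface ens12.

ens12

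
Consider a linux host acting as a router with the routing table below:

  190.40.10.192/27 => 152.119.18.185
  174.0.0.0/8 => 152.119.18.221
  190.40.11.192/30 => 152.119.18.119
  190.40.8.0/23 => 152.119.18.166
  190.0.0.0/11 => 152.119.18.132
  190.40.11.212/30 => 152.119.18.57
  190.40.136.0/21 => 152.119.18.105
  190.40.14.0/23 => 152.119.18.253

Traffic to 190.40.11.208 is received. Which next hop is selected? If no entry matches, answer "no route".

No entry's prefix contains 190.40.11.208; there is no default route.

no route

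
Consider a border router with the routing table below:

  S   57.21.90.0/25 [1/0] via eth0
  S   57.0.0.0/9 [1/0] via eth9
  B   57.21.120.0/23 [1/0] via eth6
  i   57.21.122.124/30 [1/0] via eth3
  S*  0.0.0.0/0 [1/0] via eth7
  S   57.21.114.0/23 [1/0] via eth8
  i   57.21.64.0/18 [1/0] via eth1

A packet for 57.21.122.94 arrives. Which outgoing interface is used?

Routes whose prefix contains 57.21.122.94:
  0.0.0.0/0 (default, matches everything) -> eth7
  57.0.0.0/9 (57.0.0.0 - 57.127.255.255) -> eth9
  57.21.64.0/18 (57.21.64.0 - 57.21.127.255) -> eth1
More-specific entries that do NOT match:
  57.21.122.124/30 (57.21.122.124 - 57.21.122.127) does not contain 57.21.122.94
  57.21.90.0/25 (57.21.90.0 - 57.21.90.127) does not contain 57.21.122.94
  57.21.120.0/23 (57.21.120.0 - 57.21.121.255) does not contain 57.21.122.94
  57.21.114.0/23 (57.21.114.0 - 57.21.115.255) does not contain 57.21.122.94
Longest matching prefix is /18 -> interface eth1.

eth1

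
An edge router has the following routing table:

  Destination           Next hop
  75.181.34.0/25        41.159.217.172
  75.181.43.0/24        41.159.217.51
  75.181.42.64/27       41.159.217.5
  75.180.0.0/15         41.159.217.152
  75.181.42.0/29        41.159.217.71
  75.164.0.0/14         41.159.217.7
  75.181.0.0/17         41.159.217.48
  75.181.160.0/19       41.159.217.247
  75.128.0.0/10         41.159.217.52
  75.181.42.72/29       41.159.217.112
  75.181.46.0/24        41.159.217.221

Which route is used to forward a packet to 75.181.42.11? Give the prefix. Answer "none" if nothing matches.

75.181.0.0/17

Entries matching 75.181.42.11:
  75.128.0.0/10 (75.128.0.0 - 75.191.255.255)
  75.180.0.0/15 (75.180.0.0 - 75.181.255.255)
  75.181.0.0/17 (75.181.0.0 - 75.181.127.255)
Most specific is 75.181.0.0/17.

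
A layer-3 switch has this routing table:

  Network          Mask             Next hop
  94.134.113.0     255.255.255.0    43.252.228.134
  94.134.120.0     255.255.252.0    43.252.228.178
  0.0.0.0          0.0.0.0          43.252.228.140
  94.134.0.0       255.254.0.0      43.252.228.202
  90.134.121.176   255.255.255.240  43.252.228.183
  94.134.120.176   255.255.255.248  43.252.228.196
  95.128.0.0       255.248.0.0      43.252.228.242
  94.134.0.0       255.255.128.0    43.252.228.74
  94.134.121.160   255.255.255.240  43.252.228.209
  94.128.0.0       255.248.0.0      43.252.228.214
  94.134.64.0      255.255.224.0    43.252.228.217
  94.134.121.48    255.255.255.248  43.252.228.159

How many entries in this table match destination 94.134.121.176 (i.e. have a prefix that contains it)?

Prefixes containing 94.134.121.176:
  0.0.0.0/0 (default, matches everything)
  94.128.0.0/13 (94.128.0.0 - 94.135.255.255)
  94.134.0.0/15 (94.134.0.0 - 94.135.255.255)
  94.134.0.0/17 (94.134.0.0 - 94.134.127.255)
  94.134.120.0/22 (94.134.120.0 - 94.134.123.255)
Total matching entries: 5.

5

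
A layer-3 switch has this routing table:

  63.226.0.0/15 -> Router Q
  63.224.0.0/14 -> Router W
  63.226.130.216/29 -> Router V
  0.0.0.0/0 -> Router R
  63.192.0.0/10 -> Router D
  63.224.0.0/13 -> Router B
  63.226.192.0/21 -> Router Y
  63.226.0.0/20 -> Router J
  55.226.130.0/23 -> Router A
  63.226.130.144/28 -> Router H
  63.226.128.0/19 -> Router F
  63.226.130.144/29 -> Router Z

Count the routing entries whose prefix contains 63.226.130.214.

6

Prefixes containing 63.226.130.214:
  0.0.0.0/0 (default, matches everything)
  63.192.0.0/10 (63.192.0.0 - 63.255.255.255)
  63.224.0.0/13 (63.224.0.0 - 63.231.255.255)
  63.224.0.0/14 (63.224.0.0 - 63.227.255.255)
  63.226.0.0/15 (63.226.0.0 - 63.227.255.255)
  63.226.128.0/19 (63.226.128.0 - 63.226.159.255)
Total matching entries: 6.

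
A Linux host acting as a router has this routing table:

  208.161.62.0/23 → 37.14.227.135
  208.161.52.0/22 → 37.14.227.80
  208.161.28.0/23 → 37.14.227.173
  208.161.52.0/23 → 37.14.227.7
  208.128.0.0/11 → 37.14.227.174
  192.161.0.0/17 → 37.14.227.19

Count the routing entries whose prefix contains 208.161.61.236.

No listed prefix contains 208.161.61.236.
Total matching entries: 0.

0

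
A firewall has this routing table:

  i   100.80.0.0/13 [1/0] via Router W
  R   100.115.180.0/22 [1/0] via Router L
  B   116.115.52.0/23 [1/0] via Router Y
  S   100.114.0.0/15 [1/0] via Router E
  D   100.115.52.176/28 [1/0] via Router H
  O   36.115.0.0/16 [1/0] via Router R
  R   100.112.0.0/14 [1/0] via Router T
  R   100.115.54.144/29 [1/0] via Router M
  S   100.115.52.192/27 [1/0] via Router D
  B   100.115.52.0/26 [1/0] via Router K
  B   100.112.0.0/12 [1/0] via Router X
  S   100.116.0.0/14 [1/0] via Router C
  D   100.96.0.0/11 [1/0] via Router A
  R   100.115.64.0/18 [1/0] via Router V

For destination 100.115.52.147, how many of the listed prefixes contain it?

4

Prefixes containing 100.115.52.147:
  100.96.0.0/11 (100.96.0.0 - 100.127.255.255)
  100.112.0.0/12 (100.112.0.0 - 100.127.255.255)
  100.112.0.0/14 (100.112.0.0 - 100.115.255.255)
  100.114.0.0/15 (100.114.0.0 - 100.115.255.255)
Total matching entries: 4.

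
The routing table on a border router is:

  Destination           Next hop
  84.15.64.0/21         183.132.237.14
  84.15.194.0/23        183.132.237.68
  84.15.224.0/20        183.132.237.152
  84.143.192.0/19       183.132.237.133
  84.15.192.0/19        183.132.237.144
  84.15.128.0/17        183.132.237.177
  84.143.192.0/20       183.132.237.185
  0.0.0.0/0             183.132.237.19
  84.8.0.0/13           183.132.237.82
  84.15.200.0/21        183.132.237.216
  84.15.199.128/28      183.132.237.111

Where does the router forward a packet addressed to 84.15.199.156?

Routes whose prefix contains 84.15.199.156:
  0.0.0.0/0 (default, matches everything) -> 183.132.237.19
  84.8.0.0/13 (84.8.0.0 - 84.15.255.255) -> 183.132.237.82
  84.15.128.0/17 (84.15.128.0 - 84.15.255.255) -> 183.132.237.177
  84.15.192.0/19 (84.15.192.0 - 84.15.223.255) -> 183.132.237.144
More-specific entries that do NOT match:
  84.15.199.128/28 (84.15.199.128 - 84.15.199.143) does not contain 84.15.199.156
  84.15.194.0/23 (84.15.194.0 - 84.15.195.255) does not contain 84.15.199.156
  84.15.64.0/21 (84.15.64.0 - 84.15.71.255) does not contain 84.15.199.156
  84.15.200.0/21 (84.15.200.0 - 84.15.207.255) does not contain 84.15.199.156
  84.15.224.0/20 (84.15.224.0 - 84.15.239.255) does not contain 84.15.199.156
  84.143.192.0/20 (84.143.192.0 - 84.143.207.255) does not contain 84.15.199.156
Longest matching prefix is /19 -> next hop 183.132.237.144.

183.132.237.144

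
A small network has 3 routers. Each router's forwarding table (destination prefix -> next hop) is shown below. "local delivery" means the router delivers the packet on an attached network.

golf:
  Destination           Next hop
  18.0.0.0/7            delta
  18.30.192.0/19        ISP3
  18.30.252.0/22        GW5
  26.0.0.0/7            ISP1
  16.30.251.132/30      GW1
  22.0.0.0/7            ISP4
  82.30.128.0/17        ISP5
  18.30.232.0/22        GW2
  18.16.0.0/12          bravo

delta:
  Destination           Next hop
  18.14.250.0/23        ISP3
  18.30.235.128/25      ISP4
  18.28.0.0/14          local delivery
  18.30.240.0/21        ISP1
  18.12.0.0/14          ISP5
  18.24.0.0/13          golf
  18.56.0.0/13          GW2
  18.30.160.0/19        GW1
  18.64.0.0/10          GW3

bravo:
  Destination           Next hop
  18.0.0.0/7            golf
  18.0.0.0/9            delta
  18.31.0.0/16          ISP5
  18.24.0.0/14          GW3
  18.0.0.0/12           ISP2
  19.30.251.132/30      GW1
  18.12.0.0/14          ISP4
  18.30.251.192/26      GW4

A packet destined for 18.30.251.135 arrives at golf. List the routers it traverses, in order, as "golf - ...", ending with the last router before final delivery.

At golf: longest match for 18.30.251.135 is 18.16.0.0/12 -> bravo
At bravo: longest match for 18.30.251.135 is 18.0.0.0/9 -> delta
At delta: longest match for 18.30.251.135 is 18.28.0.0/14 -> local delivery

golf - bravo - delta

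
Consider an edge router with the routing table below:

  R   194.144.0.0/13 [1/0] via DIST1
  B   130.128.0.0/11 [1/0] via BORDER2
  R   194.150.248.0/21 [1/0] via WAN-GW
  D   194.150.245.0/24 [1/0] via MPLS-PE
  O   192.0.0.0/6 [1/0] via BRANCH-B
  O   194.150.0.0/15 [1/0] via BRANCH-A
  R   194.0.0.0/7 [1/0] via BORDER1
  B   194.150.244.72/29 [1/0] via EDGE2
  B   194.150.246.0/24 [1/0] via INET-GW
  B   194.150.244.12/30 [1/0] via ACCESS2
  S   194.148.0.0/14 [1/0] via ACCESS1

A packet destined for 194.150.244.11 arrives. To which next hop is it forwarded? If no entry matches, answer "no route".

BRANCH-A

Routes whose prefix contains 194.150.244.11:
  192.0.0.0/6 (192.0.0.0 - 195.255.255.255) -> BRANCH-B
  194.0.0.0/7 (194.0.0.0 - 195.255.255.255) -> BORDER1
  194.144.0.0/13 (194.144.0.0 - 194.151.255.255) -> DIST1
  194.148.0.0/14 (194.148.0.0 - 194.151.255.255) -> ACCESS1
  194.150.0.0/15 (194.150.0.0 - 194.151.255.255) -> BRANCH-A
More-specific entries that do NOT match:
  194.150.244.12/30 (194.150.244.12 - 194.150.244.15) does not contain 194.150.244.11
  194.150.244.72/29 (194.150.244.72 - 194.150.244.79) does not contain 194.150.244.11
  194.150.245.0/24 (194.150.245.0 - 194.150.245.255) does not contain 194.150.244.11
  194.150.246.0/24 (194.150.246.0 - 194.150.246.255) does not contain 194.150.244.11
  194.150.248.0/21 (194.150.248.0 - 194.150.255.255) does not contain 194.150.244.11
Longest matching prefix is /15 -> next hop BRANCH-A.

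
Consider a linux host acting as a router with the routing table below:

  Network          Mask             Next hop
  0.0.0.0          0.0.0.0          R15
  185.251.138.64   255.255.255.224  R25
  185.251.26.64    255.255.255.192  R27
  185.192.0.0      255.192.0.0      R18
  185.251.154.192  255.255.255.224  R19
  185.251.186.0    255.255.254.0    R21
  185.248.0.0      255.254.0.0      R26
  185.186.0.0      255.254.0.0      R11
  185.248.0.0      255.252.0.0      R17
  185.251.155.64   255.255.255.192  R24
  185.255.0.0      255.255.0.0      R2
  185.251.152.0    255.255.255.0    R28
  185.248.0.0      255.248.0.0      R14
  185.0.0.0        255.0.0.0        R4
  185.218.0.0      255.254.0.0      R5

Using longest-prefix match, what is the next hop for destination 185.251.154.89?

Routes whose prefix contains 185.251.154.89:
  0.0.0.0/0 (default, matches everything) -> R15
  185.0.0.0/8 (185.0.0.0 - 185.255.255.255) -> R4
  185.192.0.0/10 (185.192.0.0 - 185.255.255.255) -> R18
  185.248.0.0/13 (185.248.0.0 - 185.255.255.255) -> R14
  185.248.0.0/14 (185.248.0.0 - 185.251.255.255) -> R17
More-specific entries that do NOT match:
  185.251.138.64/27 (185.251.138.64 - 185.251.138.95) does not contain 185.251.154.89
  185.251.154.192/27 (185.251.154.192 - 185.251.154.223) does not contain 185.251.154.89
  185.251.26.64/26 (185.251.26.64 - 185.251.26.127) does not contain 185.251.154.89
  185.251.155.64/26 (185.251.155.64 - 185.251.155.127) does not contain 185.251.154.89
  185.251.152.0/24 (185.251.152.0 - 185.251.152.255) does not contain 185.251.154.89
  185.251.186.0/23 (185.251.186.0 - 185.251.187.255) does not contain 185.251.154.89
  185.255.0.0/16 (185.255.0.0 - 185.255.255.255) does not contain 185.251.154.89
  185.248.0.0/15 (185.248.0.0 - 185.249.255.255) does not contain 185.251.154.89
  185.186.0.0/15 (185.186.0.0 - 185.187.255.255) does not contain 185.251.154.89
  185.218.0.0/15 (185.218.0.0 - 185.219.255.255) does not contain 185.251.154.89
Longest matching prefix is /14 -> next hop R17.

R17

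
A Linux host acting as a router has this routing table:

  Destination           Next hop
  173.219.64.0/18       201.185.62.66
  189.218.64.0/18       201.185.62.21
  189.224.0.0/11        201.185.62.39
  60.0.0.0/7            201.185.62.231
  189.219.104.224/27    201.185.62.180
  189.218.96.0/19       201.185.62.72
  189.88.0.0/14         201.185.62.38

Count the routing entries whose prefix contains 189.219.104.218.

No listed prefix contains 189.219.104.218.
Total matching entries: 0.

0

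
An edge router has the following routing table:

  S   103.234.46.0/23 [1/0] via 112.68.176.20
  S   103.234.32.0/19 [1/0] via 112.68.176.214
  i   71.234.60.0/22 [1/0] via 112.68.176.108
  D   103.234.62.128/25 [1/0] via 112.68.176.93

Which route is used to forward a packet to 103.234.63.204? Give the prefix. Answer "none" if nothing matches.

103.234.32.0/19

Entries matching 103.234.63.204:
  103.234.32.0/19 (103.234.32.0 - 103.234.63.255)
Most specific is 103.234.32.0/19.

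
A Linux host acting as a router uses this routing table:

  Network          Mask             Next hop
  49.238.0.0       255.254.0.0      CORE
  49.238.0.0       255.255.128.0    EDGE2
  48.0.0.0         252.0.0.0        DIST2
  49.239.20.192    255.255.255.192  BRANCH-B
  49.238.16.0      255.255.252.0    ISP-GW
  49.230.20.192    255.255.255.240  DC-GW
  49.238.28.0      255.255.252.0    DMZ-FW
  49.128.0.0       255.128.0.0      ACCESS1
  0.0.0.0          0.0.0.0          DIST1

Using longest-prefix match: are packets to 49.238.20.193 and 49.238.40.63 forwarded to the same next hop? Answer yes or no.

yes

49.238.20.193: longest match 49.238.0.0/17 -> EDGE2
49.238.40.63: longest match 49.238.0.0/17 -> EDGE2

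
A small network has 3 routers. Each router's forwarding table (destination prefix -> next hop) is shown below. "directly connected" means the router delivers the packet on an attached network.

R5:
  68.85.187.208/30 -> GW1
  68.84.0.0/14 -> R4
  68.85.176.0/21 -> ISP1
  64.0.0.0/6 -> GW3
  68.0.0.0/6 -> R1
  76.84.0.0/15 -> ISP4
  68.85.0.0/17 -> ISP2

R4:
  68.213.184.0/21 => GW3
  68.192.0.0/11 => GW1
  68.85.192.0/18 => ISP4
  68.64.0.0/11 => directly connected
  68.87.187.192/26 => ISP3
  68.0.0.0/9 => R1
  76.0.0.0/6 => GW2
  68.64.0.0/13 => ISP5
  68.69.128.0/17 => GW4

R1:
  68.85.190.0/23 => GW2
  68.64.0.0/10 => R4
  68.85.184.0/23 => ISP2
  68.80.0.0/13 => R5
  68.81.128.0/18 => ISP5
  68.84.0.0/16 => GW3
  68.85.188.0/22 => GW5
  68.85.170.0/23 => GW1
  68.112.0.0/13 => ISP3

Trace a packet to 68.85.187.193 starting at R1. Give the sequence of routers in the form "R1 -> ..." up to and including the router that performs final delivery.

At R1: longest match for 68.85.187.193 is 68.80.0.0/13 -> R5
At R5: longest match for 68.85.187.193 is 68.84.0.0/14 -> R4
At R4: longest match for 68.85.187.193 is 68.64.0.0/11 -> directly connected

R1 -> R5 -> R4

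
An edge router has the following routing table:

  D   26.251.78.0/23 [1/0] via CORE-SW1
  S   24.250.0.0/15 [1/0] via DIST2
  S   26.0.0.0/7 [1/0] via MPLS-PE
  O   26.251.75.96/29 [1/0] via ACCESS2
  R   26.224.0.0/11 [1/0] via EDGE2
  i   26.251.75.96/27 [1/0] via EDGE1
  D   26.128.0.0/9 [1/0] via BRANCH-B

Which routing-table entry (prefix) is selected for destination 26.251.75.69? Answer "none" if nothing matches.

Entries matching 26.251.75.69:
  26.0.0.0/7 (26.0.0.0 - 27.255.255.255)
  26.128.0.0/9 (26.128.0.0 - 26.255.255.255)
  26.224.0.0/11 (26.224.0.0 - 26.255.255.255)
Most specific is 26.224.0.0/11.

26.224.0.0/11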